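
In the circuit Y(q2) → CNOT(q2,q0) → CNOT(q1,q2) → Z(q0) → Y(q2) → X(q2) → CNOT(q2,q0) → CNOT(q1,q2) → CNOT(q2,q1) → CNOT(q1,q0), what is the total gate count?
10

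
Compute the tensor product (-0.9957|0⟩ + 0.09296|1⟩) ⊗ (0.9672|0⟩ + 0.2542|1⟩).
-0.963|00⟩ - 0.2531|01⟩ + 0.08991|10⟩ + 0.02363|11⟩

amp(|b₁b₂…⟩) = product of the factor amplitudes for bits b₁, b₂, …; only kets whose every factor amplitude is nonzero survive.
|00⟩: (-0.9957)(0.9672) = -0.963
|01⟩: (-0.9957)(0.2542) = -0.2531
|10⟩: (0.09296)(0.9672) = 0.08991
|11⟩: (0.09296)(0.2542) = 0.02363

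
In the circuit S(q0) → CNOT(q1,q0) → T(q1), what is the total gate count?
3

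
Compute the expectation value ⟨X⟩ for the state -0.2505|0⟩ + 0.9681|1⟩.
-0.485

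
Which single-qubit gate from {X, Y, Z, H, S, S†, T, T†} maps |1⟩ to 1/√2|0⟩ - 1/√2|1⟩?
H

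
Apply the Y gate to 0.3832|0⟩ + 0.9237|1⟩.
-0.9237i|0⟩ + 0.3832i|1⟩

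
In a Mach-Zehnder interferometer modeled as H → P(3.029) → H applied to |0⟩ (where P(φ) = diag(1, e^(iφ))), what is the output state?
(0.003166 + 0.05618i)|0⟩ + (0.9968 - 0.05618i)|1⟩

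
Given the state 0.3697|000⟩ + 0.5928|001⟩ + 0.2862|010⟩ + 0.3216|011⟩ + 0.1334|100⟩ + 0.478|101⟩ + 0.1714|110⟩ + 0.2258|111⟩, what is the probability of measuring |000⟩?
0.1367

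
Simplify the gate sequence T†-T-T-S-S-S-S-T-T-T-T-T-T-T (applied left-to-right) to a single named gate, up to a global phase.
I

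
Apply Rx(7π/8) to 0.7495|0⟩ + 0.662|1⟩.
(0.1462 - 0.6493i)|0⟩ + (0.1291 - 0.7351i)|1⟩

Rx(7π/8) = [[cos(θ/2), −i·sin(θ/2)], [−i·sin(θ/2), cos(θ/2)]]; θ = 7π/8, cos(θ/2) ≈ 0.19509, sin(θ/2) ≈ 0.980785.
With a = amp(|0⟩) = 0.7495 and b = amp(|1⟩) = 0.662:
new amp(|0⟩) = (0.19509)·a + (-0.980785i)·b = (0.1462 - 0.6493i)
new amp(|1⟩) = (-0.980785i)·a + (0.19509)·b = (0.1291 - 0.7351i)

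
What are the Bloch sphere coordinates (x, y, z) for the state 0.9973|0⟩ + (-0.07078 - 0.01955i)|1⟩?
(-0.1412, -0.03899, 0.9892)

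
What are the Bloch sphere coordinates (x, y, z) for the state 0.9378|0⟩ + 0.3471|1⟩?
(0.651, 0, 0.759)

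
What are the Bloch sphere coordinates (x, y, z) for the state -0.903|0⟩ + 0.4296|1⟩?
(-0.7759, 0, 0.6309)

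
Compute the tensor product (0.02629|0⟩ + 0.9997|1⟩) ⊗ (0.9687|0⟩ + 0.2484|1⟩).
0.02547|00⟩ + 0.00653|01⟩ + 0.9684|10⟩ + 0.2483|11⟩

amp(|b₁b₂…⟩) = product of the factor amplitudes for bits b₁, b₂, …; only kets whose every factor amplitude is nonzero survive.
|00⟩: (0.02629)(0.9687) = 0.02547
|01⟩: (0.02629)(0.2484) = 0.00653
|10⟩: (0.9997)(0.9687) = 0.9684
|11⟩: (0.9997)(0.2484) = 0.2483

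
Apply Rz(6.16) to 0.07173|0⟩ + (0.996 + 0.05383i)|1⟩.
(-0.07159 - 0.004415i)|0⟩ + (-0.9974 + 0.00758i)|1⟩

Rz(6.16) = [[e^(−iθ/2), 0], [0, e^(iθ/2)]] with e^(±iθ/2) = cos(θ/2) ± i·sin(θ/2); θ = 6.16, cos(θ/2) ≈ -0.998104, sin(θ/2) ≈ 0.0615537.
With a = amp(|0⟩) = 0.07173 and b = amp(|1⟩) = (0.996 + 0.05383i):
new amp(|0⟩) = (-0.998104 - 0.0615537i)·a = (-0.07159 - 0.004415i)
new amp(|1⟩) = (-0.998104 + 0.0615537i)·b = (-0.9974 + 0.00758i)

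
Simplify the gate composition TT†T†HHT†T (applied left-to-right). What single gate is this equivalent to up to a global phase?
T†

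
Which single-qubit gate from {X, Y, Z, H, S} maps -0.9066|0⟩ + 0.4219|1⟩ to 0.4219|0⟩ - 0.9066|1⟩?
X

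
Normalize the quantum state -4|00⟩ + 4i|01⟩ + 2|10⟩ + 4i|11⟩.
-0.5547|00⟩ + 0.5547i|01⟩ + 0.2774|10⟩ + 0.5547i|11⟩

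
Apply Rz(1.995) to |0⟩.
(0.5424 - 0.8401i)|0⟩

Rz(1.995) = [[e^(−iθ/2), 0], [0, e^(iθ/2)]] with e^(±iθ/2) = cos(θ/2) ± i·sin(θ/2); θ = 1.995, cos(θ/2) ≈ 0.542404, sin(θ/2) ≈ 0.840118.
With a = amp(|0⟩) = 1 and b = amp(|1⟩) = 0:
new amp(|0⟩) = (0.542404 - 0.840118i)·a = (0.5424 - 0.8401i)
new amp(|1⟩) = (0.542404 + 0.840118i)·b = 0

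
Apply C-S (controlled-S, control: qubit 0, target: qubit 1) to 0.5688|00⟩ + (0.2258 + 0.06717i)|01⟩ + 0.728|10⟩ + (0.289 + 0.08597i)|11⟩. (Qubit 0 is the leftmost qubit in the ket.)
0.5688|00⟩ + (0.2258 + 0.06717i)|01⟩ + 0.728|10⟩ + (-0.08597 + 0.289i)|11⟩

C-S leaves the control-|0⟩ kets |00⟩, |01⟩ unchanged and applies S to qubit 1 on the control-|1⟩ pair (|10⟩, |11⟩).
S = [[1, 0], [0, i]].
With a = amp(|10⟩) = 0.728 and b = amp(|11⟩) = (0.289 + 0.08597i):
new amp(|10⟩) = (1)·a = 0.728
new amp(|11⟩) = (i)·b = (-0.08597 + 0.289i)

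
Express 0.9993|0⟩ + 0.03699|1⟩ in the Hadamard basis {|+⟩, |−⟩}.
0.7328|+⟩ + 0.6805|−⟩

With |ψ⟩ = α|0⟩ + β|1⟩, the Hadamard-basis coefficients are ⟨+|ψ⟩ = (α + β)/√2 and ⟨−|ψ⟩ = (α − β)/√2.
Here α = 0.9993, β = 0.03699: (α + β)/√2 = 0.7328, (α − β)/√2 = 0.6805.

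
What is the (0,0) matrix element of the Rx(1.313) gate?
0.7921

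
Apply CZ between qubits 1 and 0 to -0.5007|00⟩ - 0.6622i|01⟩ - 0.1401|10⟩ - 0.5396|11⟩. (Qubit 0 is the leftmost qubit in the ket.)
-0.5007|00⟩ - 0.6622i|01⟩ - 0.1401|10⟩ + 0.5396|11⟩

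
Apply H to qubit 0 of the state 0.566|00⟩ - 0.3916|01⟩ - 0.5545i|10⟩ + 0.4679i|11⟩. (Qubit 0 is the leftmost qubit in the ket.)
(0.4002 - 0.3921i)|00⟩ + (-0.2769 + 0.3309i)|01⟩ + (0.4002 + 0.3921i)|10⟩ + (-0.2769 - 0.3309i)|11⟩

H on qubit 0 mixes each pair of kets that differ only in qubit 0: amplitudes (a, b) of (|…0…⟩, |…1…⟩) become ((a + b)/√2, (a − b)/√2). Kets absent from the input have amplitude 0.
(|00⟩, |10⟩): (a, b) = (0.566, -0.5545i) → ((0.4002 - 0.3921i), (0.4002 + 0.3921i))
(|01⟩, |11⟩): (a, b) = (-0.3916, 0.4679i) → ((-0.2769 + 0.3309i), (-0.2769 - 0.3309i))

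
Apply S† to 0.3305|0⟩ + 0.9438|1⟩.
0.3305|0⟩ - 0.9438i|1⟩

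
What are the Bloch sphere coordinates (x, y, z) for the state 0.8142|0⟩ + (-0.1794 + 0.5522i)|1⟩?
(-0.2921, 0.8992, 0.3258)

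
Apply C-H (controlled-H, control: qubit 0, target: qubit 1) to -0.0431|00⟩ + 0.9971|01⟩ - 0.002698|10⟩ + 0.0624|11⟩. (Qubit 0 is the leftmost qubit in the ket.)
-0.0431|00⟩ + 0.9971|01⟩ + 0.04222|10⟩ - 0.04603|11⟩

C-H leaves the control-|0⟩ kets |00⟩, |01⟩ unchanged and applies H to qubit 1 on the control-|1⟩ pair (|10⟩, |11⟩).
H = [[1/√2, 1/√2], [1/√2, -1/√2]].
With a = amp(|10⟩) = -0.002698 and b = amp(|11⟩) = 0.0624:
new amp(|10⟩) = (1/√2)·a + (1/√2)·b = 0.04222
new amp(|11⟩) = (1/√2)·a + (-1/√2)·b = -0.04603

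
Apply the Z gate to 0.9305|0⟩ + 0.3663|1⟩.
0.9305|0⟩ - 0.3663|1⟩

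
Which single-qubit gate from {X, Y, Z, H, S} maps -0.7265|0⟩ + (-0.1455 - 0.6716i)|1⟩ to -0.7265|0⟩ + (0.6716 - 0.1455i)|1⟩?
S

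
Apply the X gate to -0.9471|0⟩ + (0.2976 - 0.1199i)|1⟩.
(0.2976 - 0.1199i)|0⟩ - 0.9471|1⟩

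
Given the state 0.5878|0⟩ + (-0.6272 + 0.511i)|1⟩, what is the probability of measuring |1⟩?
0.6545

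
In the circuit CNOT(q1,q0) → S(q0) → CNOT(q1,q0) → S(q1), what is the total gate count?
4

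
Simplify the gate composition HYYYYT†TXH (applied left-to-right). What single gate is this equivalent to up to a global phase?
Z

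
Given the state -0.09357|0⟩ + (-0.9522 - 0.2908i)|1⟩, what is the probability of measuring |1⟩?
0.9912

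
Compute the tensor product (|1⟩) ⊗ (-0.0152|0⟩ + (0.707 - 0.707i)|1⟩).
-0.0152|10⟩ + (0.707 - 0.707i)|11⟩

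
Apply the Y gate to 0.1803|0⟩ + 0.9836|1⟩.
-0.9836i|0⟩ + 0.1803i|1⟩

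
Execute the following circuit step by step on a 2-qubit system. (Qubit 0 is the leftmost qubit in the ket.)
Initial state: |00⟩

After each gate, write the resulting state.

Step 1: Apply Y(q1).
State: i|01⟩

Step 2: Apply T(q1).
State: (-1/√2 + (1/√2)i)|01⟩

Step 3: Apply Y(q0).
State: (-1/√2 - (1/√2)i)|11⟩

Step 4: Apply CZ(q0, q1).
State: (1/√2 + (1/√2)i)|11⟩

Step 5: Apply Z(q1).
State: (-1/√2 - (1/√2)i)|11⟩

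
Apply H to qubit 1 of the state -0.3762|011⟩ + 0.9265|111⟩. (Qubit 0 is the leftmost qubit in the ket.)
-0.266|001⟩ + 0.266|011⟩ + 0.6551|101⟩ - 0.6551|111⟩

H on qubit 1 mixes each pair of kets that differ only in qubit 1: amplitudes (a, b) of (|…0…⟩, |…1…⟩) become ((a + b)/√2, (a − b)/√2). Kets absent from the input have amplitude 0.
(|001⟩, |011⟩): (a, b) = (0, -0.3762) → (-0.266, 0.266)
(|101⟩, |111⟩): (a, b) = (0, 0.9265) → (0.6551, -0.6551)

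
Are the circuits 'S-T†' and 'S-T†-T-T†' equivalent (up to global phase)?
Yes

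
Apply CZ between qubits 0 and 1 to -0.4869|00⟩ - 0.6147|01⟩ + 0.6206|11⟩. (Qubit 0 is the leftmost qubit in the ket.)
-0.4869|00⟩ - 0.6147|01⟩ - 0.6206|11⟩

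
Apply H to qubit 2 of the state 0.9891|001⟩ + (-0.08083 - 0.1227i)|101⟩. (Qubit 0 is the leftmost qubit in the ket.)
0.6994|000⟩ - 0.6994|001⟩ + (-0.05716 - 0.08676i)|100⟩ + (0.05716 + 0.08676i)|101⟩

H on qubit 2 mixes each pair of kets that differ only in qubit 2: amplitudes (a, b) of (|…0…⟩, |…1…⟩) become ((a + b)/√2, (a − b)/√2). Kets absent from the input have amplitude 0.
(|000⟩, |001⟩): (a, b) = (0, 0.9891) → (0.6994, -0.6994)
(|100⟩, |101⟩): (a, b) = (0, (-0.08083 - 0.1227i)) → ((-0.05716 - 0.08676i), (0.05716 + 0.08676i))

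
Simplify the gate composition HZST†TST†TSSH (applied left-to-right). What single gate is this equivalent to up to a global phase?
X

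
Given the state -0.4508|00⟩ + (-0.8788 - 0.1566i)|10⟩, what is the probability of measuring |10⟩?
0.7968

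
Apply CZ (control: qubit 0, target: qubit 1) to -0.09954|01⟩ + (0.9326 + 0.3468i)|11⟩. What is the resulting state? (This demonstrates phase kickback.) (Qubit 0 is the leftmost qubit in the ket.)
-0.09954|01⟩ + (-0.9326 - 0.3468i)|11⟩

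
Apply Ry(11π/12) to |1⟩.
-0.9914|0⟩ + 0.1305|1⟩

Ry(11π/12) = [[cos(θ/2), −sin(θ/2)], [sin(θ/2), cos(θ/2)]]; θ = 11π/12, cos(θ/2) ≈ 0.130526, sin(θ/2) ≈ 0.991445.
With a = amp(|0⟩) = 0 and b = amp(|1⟩) = 1:
new amp(|0⟩) = (0.130526)·a + (-0.991445)·b = -0.9914
new amp(|1⟩) = (0.991445)·a + (0.130526)·b = 0.1305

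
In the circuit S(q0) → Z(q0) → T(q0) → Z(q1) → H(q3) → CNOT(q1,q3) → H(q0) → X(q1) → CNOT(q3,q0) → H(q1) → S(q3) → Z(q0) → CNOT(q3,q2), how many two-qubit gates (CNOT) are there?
3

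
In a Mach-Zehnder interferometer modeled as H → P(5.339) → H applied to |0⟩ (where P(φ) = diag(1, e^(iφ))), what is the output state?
(0.7932 - 0.405i)|0⟩ + (0.2068 + 0.405i)|1⟩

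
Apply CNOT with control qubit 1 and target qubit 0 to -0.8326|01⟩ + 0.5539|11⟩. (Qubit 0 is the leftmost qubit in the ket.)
0.5539|01⟩ - 0.8326|11⟩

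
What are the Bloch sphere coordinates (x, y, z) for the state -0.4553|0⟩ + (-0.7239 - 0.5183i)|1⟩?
(0.6592, 0.472, -0.5854)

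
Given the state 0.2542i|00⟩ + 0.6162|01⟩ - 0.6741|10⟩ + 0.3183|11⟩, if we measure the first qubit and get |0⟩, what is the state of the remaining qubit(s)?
0.3814i|0⟩ + 0.9244|1⟩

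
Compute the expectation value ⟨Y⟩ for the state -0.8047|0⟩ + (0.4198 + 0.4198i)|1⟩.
-0.6756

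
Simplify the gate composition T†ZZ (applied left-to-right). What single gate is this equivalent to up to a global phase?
T†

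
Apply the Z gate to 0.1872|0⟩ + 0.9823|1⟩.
0.1872|0⟩ - 0.9823|1⟩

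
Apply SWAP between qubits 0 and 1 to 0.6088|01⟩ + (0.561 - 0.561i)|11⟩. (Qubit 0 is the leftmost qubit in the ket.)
0.6088|10⟩ + (0.561 - 0.561i)|11⟩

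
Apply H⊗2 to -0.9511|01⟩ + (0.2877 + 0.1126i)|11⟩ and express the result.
(-0.3317 + 0.0563i)|00⟩ + (0.3317 - 0.0563i)|01⟩ + (-0.6194 - 0.0563i)|10⟩ + (0.6194 + 0.0563i)|11⟩

H⊗2 gives amp(|y⟩) = (1/2) Σ_x (−1)^(x·y) amp(|x⟩), where x·y is the number of positions in which both x and y have a 1.
|00⟩: (-0.9511 + (0.2877 + 0.1126i))/2 = (-0.3317 + 0.0563i)
|01⟩: (0.9511 - (0.2877 + 0.1126i))/2 = (0.3317 - 0.0563i)
|10⟩: (-0.9511 - (0.2877 + 0.1126i))/2 = (-0.6194 - 0.0563i)
|11⟩: (0.9511 + (0.2877 + 0.1126i))/2 = (0.6194 + 0.0563i)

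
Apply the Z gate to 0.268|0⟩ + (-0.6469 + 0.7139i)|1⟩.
0.268|0⟩ + (0.6469 - 0.7139i)|1⟩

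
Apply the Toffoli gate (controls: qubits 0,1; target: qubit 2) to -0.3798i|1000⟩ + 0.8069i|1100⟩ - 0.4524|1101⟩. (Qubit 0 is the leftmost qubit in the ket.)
-0.3798i|1000⟩ + 0.8069i|1110⟩ - 0.4524|1111⟩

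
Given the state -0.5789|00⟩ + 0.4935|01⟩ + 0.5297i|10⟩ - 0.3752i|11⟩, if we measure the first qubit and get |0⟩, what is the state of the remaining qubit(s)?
-0.761|0⟩ + 0.6487|1⟩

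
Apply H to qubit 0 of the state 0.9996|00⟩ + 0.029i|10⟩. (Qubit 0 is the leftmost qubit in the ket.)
(0.7068 + 0.02051i)|00⟩ + (0.7068 - 0.02051i)|10⟩

H on qubit 0 mixes each pair of kets that differ only in qubit 0: amplitudes (a, b) of (|…0…⟩, |…1…⟩) become ((a + b)/√2, (a − b)/√2). Kets absent from the input have amplitude 0.
(|00⟩, |10⟩): (a, b) = (0.9996, 0.029i) → ((0.7068 + 0.02051i), (0.7068 - 0.02051i))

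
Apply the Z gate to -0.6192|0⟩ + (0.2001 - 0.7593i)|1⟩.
-0.6192|0⟩ + (-0.2001 + 0.7593i)|1⟩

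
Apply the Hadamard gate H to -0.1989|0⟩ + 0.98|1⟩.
0.5523|0⟩ - 0.8336|1⟩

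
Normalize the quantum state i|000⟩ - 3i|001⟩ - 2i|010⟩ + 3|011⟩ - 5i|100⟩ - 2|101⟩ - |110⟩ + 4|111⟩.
0.1204i|000⟩ - 0.3612i|001⟩ - 0.2408i|010⟩ + 0.3612|011⟩ - 0.6019i|100⟩ - 0.2408|101⟩ - 0.1204|110⟩ + 0.4815|111⟩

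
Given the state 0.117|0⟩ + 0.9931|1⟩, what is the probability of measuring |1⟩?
0.9862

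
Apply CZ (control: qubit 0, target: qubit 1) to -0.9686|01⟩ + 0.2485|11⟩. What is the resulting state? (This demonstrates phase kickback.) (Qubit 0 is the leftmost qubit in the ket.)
-0.9686|01⟩ - 0.2485|11⟩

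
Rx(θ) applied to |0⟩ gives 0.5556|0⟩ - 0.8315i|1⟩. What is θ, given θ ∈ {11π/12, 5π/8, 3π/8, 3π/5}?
5π/8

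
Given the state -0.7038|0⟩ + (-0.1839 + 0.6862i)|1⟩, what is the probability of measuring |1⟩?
0.5047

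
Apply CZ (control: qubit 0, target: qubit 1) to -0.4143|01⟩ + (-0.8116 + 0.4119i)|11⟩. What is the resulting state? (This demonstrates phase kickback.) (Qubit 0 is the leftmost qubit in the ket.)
-0.4143|01⟩ + (0.8116 - 0.4119i)|11⟩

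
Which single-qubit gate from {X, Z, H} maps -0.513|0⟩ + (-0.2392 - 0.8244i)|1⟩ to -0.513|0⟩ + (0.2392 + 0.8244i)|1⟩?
Z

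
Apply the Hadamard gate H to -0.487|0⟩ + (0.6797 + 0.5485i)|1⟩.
(0.1363 + 0.3878i)|0⟩ + (-0.825 - 0.3878i)|1⟩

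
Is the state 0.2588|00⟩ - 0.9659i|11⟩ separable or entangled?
Entangled

Writing the state as a|00⟩ + b|01⟩ + c|10⟩ + d|11⟩, it is a product state iff ad − bc = 0.
Here (a, b, c, d) = (0.2588, 0, 0, -0.9659i): ad − bc = (0.2588)(-0.9659i) − (0)(0) = -0.25i ≠ 0, so the state is entangled.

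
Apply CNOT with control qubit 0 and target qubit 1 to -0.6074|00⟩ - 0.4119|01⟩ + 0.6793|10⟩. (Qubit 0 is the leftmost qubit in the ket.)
-0.6074|00⟩ - 0.4119|01⟩ + 0.6793|11⟩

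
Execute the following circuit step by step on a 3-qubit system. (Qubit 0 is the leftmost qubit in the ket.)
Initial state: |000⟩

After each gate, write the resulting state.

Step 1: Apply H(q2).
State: 1/√2|000⟩ + 1/√2|001⟩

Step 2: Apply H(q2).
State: |000⟩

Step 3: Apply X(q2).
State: |001⟩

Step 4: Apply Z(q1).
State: |001⟩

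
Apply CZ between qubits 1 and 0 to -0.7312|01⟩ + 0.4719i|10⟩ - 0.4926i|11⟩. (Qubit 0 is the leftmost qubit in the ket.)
-0.7312|01⟩ + 0.4719i|10⟩ + 0.4926i|11⟩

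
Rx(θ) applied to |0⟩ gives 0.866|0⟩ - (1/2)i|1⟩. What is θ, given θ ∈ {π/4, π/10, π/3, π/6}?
π/3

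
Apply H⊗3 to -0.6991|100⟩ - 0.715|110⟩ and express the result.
-0.5|000⟩ - 0.5|001⟩ + 0.005621|010⟩ + 0.005621|011⟩ + 0.5|100⟩ + 0.5|101⟩ - 0.005621|110⟩ - 0.005621|111⟩

H⊗3 gives amp(|y⟩) = (1/2√2) Σ_x (−1)^(x·y) amp(|x⟩), where x·y is the number of positions in which both x and y have a 1.
|000⟩: (-0.6991 - 0.715)/(2√2) = -0.5
|001⟩: (-0.6991 - 0.715)/(2√2) = -0.5
|010⟩: (-0.6991 + 0.715)/(2√2) = 0.005621
|011⟩: (-0.6991 + 0.715)/(2√2) = 0.005621
|100⟩: (0.6991 + 0.715)/(2√2) = 0.5
|101⟩: (0.6991 + 0.715)/(2√2) = 0.5
|110⟩: (0.6991 - 0.715)/(2√2) = -0.005621
|111⟩: (0.6991 - 0.715)/(2√2) = -0.005621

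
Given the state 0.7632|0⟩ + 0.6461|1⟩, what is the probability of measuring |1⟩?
0.4174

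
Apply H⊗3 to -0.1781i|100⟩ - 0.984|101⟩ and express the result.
(-0.3479 - 0.06297i)|000⟩ + (0.3479 - 0.06297i)|001⟩ + (-0.3479 - 0.06297i)|010⟩ + (0.3479 - 0.06297i)|011⟩ + (0.3479 + 0.06297i)|100⟩ + (-0.3479 + 0.06297i)|101⟩ + (0.3479 + 0.06297i)|110⟩ + (-0.3479 + 0.06297i)|111⟩

H⊗3 gives amp(|y⟩) = (1/2√2) Σ_x (−1)^(x·y) amp(|x⟩), where x·y is the number of positions in which both x and y have a 1.
|000⟩: (-0.1781i - 0.984)/(2√2) = (-0.3479 - 0.06297i)
|001⟩: (-0.1781i + 0.984)/(2√2) = (0.3479 - 0.06297i)
|010⟩: (-0.1781i - 0.984)/(2√2) = (-0.3479 - 0.06297i)
|011⟩: (-0.1781i + 0.984)/(2√2) = (0.3479 - 0.06297i)
|100⟩: (0.1781i + 0.984)/(2√2) = (0.3479 + 0.06297i)
|101⟩: (0.1781i - 0.984)/(2√2) = (-0.3479 + 0.06297i)
|110⟩: (0.1781i + 0.984)/(2√2) = (0.3479 + 0.06297i)
|111⟩: (0.1781i - 0.984)/(2√2) = (-0.3479 + 0.06297i)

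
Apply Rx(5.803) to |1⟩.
-0.2378i|0⟩ - 0.9713|1⟩

Rx(5.803) = [[cos(θ/2), −i·sin(θ/2)], [−i·sin(θ/2), cos(θ/2)]]; θ = 5.803, cos(θ/2) ≈ -0.971316, sin(θ/2) ≈ 0.237793.
With a = amp(|0⟩) = 0 and b = amp(|1⟩) = 1:
new amp(|0⟩) = (-0.971316)·a + (-0.237793i)·b = -0.2378i
new amp(|1⟩) = (-0.237793i)·a + (-0.971316)·b = -0.9713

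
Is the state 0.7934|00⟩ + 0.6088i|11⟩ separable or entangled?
Entangled

Writing the state as a|00⟩ + b|01⟩ + c|10⟩ + d|11⟩, it is a product state iff ad − bc = 0.
Here (a, b, c, d) = (0.7934, 0, 0, 0.6088i): ad − bc = (0.7934)(0.6088i) − (0)(0) = 0.483i ≠ 0, so the state is entangled.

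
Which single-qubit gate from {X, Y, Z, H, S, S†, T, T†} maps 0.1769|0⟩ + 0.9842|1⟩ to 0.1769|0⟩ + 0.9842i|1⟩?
S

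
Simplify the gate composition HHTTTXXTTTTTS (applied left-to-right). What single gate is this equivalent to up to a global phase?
S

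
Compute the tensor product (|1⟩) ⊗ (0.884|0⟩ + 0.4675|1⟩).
0.884|10⟩ + 0.4675|11⟩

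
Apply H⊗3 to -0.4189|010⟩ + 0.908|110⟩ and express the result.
0.1729|000⟩ + 0.1729|001⟩ - 0.1729|010⟩ - 0.1729|011⟩ - 0.4691|100⟩ - 0.4691|101⟩ + 0.4691|110⟩ + 0.4691|111⟩

H⊗3 gives amp(|y⟩) = (1/2√2) Σ_x (−1)^(x·y) amp(|x⟩), where x·y is the number of positions in which both x and y have a 1.
|000⟩: (-0.4189 + 0.908)/(2√2) = 0.1729
|001⟩: (-0.4189 + 0.908)/(2√2) = 0.1729
|010⟩: (0.4189 - 0.908)/(2√2) = -0.1729
|011⟩: (0.4189 - 0.908)/(2√2) = -0.1729
|100⟩: (-0.4189 - 0.908)/(2√2) = -0.4691
|101⟩: (-0.4189 - 0.908)/(2√2) = -0.4691
|110⟩: (0.4189 + 0.908)/(2√2) = 0.4691
|111⟩: (0.4189 + 0.908)/(2√2) = 0.4691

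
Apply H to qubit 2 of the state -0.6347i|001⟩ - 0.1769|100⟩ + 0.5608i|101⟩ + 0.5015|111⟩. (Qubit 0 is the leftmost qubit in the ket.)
-0.4488i|000⟩ + 0.4488i|001⟩ + (-0.1251 + 0.3965i)|100⟩ + (-0.1251 - 0.3965i)|101⟩ + 0.3546|110⟩ - 0.3546|111⟩

H on qubit 2 mixes each pair of kets that differ only in qubit 2: amplitudes (a, b) of (|…0…⟩, |…1…⟩) become ((a + b)/√2, (a − b)/√2). Kets absent from the input have amplitude 0.
(|000⟩, |001⟩): (a, b) = (0, -0.6347i) → (-0.4488i, 0.4488i)
(|100⟩, |101⟩): (a, b) = (-0.1769, 0.5608i) → ((-0.1251 + 0.3965i), (-0.1251 - 0.3965i))
(|110⟩, |111⟩): (a, b) = (0, 0.5015) → (0.3546, -0.3546)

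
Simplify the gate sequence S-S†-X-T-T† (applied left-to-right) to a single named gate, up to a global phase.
X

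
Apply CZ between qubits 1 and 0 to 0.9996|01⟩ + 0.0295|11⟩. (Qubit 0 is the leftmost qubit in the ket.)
0.9996|01⟩ - 0.0295|11⟩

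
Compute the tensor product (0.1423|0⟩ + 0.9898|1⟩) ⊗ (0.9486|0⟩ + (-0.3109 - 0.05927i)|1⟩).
0.135|00⟩ + (-0.04424 - 0.008434i)|01⟩ + 0.9389|10⟩ + (-0.3077 - 0.05867i)|11⟩

amp(|b₁b₂…⟩) = product of the factor amplitudes for bits b₁, b₂, …; only kets whose every factor amplitude is nonzero survive.
|00⟩: (0.1423)(0.9486) = 0.135
|01⟩: (0.1423)(-0.3109 - 0.05927i) = (-0.04424 - 0.008434i)
|10⟩: (0.9898)(0.9486) = 0.9389
|11⟩: (0.9898)(-0.3109 - 0.05927i) = (-0.3077 - 0.05867i)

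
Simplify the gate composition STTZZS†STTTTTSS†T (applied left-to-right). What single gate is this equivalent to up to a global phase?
S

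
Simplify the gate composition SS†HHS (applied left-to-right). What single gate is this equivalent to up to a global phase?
S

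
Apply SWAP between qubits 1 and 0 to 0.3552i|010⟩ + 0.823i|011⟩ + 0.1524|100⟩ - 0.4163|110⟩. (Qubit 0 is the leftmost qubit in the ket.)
0.1524|010⟩ + 0.3552i|100⟩ + 0.823i|101⟩ - 0.4163|110⟩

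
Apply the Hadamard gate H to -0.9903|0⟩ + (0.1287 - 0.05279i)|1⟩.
(-0.6092 - 0.03733i)|0⟩ + (-0.7913 + 0.03733i)|1⟩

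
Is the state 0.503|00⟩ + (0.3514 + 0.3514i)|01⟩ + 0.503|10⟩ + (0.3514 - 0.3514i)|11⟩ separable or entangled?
Entangled

Writing the state as a|00⟩ + b|01⟩ + c|10⟩ + d|11⟩, it is a product state iff ad − bc = 0.
Here (a, b, c, d) = (0.503, (0.3514 + 0.3514i), 0.503, (0.3514 - 0.3514i)): ad − bc = (0.503)(0.3514 - 0.3514i) − (0.3514 + 0.3514i)(0.503) = -0.3535i ≠ 0, so the state is entangled.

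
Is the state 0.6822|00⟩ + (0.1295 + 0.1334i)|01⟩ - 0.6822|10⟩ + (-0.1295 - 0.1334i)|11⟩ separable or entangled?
Separable

Writing the state as a|00⟩ + b|01⟩ + c|10⟩ + d|11⟩, it is a product state iff ad − bc = 0.
Here (a, b, c, d) = (0.6822, (0.1295 + 0.1334i), -0.6822, (-0.1295 - 0.1334i)): ad − bc = (0.6822)(-0.1295 - 0.1334i) − (0.1295 + 0.1334i)(-0.6822) = 0, so the state is separable.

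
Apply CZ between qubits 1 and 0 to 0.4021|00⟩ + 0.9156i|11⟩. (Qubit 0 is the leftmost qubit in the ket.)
0.4021|00⟩ - 0.9156i|11⟩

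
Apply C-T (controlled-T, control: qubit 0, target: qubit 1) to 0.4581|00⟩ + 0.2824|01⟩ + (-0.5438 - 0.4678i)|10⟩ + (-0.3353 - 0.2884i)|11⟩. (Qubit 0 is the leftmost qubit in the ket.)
0.4581|00⟩ + 0.2824|01⟩ + (-0.5438 - 0.4678i)|10⟩ + (-0.03316 - 0.441i)|11⟩

C-T leaves the control-|0⟩ kets |00⟩, |01⟩ unchanged and applies T to qubit 1 on the control-|1⟩ pair (|10⟩, |11⟩).
T = [[1, 0], [0, (1/√2 + (1/√2)i)]].
With a = amp(|10⟩) = (-0.5438 - 0.4678i) and b = amp(|11⟩) = (-0.3353 - 0.2884i):
new amp(|10⟩) = (1)·a = (-0.5438 - 0.4678i)
new amp(|11⟩) = (1/√2 + (1/√2)i)·b = (-0.03316 - 0.441i)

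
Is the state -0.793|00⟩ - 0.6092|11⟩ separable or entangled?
Entangled

Writing the state as a|00⟩ + b|01⟩ + c|10⟩ + d|11⟩, it is a product state iff ad − bc = 0.
Here (a, b, c, d) = (-0.793, 0, 0, -0.6092): ad − bc = (-0.793)(-0.6092) − (0)(0) = 0.4831 ≠ 0, so the state is entangled.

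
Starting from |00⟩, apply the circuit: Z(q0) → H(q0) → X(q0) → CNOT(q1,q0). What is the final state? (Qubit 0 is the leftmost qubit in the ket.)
1/√2|00⟩ + 1/√2|10⟩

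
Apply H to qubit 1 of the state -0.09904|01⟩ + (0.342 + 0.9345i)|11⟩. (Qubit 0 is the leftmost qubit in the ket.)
-0.07003|00⟩ + 0.07003|01⟩ + (0.2418 + 0.6608i)|10⟩ + (-0.2418 - 0.6608i)|11⟩

H on qubit 1 mixes each pair of kets that differ only in qubit 1: amplitudes (a, b) of (|…0…⟩, |…1…⟩) become ((a + b)/√2, (a − b)/√2). Kets absent from the input have amplitude 0.
(|00⟩, |01⟩): (a, b) = (0, -0.09904) → (-0.07003, 0.07003)
(|10⟩, |11⟩): (a, b) = (0, (0.342 + 0.9345i)) → ((0.2418 + 0.6608i), (-0.2418 - 0.6608i))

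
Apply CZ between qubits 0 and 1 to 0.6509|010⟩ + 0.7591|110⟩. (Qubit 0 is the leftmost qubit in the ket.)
0.6509|010⟩ - 0.7591|110⟩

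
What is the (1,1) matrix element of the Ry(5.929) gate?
-0.9844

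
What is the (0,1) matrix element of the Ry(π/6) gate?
-0.2588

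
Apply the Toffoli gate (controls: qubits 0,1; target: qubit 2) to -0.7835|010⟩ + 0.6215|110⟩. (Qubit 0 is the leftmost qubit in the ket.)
-0.7835|010⟩ + 0.6215|111⟩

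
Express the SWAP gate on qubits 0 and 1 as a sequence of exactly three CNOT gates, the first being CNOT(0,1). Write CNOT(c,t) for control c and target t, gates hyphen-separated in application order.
CNOT(0,1)-CNOT(1,0)-CNOT(0,1)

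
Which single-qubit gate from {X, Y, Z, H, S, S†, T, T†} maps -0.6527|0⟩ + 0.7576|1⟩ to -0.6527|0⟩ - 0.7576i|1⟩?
S†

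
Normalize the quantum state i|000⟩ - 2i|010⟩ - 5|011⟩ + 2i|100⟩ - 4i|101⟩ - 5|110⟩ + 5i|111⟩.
0.1i|000⟩ - 0.2i|010⟩ - 1/2|011⟩ + 0.2i|100⟩ - 0.4i|101⟩ - 1/2|110⟩ + (1/2)i|111⟩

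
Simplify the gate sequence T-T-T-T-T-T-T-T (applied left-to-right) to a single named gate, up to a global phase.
I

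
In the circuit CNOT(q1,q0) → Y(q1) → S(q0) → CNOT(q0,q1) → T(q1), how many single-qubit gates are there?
3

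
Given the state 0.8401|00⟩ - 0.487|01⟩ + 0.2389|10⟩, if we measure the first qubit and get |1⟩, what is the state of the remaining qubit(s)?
|0⟩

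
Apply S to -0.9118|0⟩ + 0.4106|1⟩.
-0.9118|0⟩ + 0.4106i|1⟩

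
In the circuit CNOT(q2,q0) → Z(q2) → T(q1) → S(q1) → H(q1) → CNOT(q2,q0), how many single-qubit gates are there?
4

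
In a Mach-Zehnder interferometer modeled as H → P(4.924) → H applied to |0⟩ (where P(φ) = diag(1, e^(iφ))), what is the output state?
(0.605 - 0.4888i)|0⟩ + (0.395 + 0.4888i)|1⟩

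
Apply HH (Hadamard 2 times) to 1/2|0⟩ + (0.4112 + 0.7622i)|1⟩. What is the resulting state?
1/2|0⟩ + (0.4112 + 0.7622i)|1⟩

H² = I, so an even number of Hadamards cancels: H^2 = I and the state is unchanged.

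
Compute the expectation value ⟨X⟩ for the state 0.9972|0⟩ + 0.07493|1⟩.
0.1494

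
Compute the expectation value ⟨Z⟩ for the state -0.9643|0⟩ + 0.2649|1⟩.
0.8597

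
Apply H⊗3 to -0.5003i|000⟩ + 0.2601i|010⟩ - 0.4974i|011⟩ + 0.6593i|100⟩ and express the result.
-0.02768i|000⟩ + 0.324i|001⟩ + 0.1401i|010⟩ - 0.2116i|011⟩ - 0.4939i|100⟩ - 0.1422i|101⟩ - 0.3261i|110⟩ - 0.6778i|111⟩

H⊗3 gives amp(|y⟩) = (1/2√2) Σ_x (−1)^(x·y) amp(|x⟩), where x·y is the number of positions in which both x and y have a 1.
|000⟩: (-0.5003i + 0.2601i - 0.4974i + 0.6593i)/(2√2) = -0.02768i
|001⟩: (-0.5003i + 0.2601i + 0.4974i + 0.6593i)/(2√2) = 0.324i
|010⟩: (-0.5003i - 0.2601i + 0.4974i + 0.6593i)/(2√2) = 0.1401i
|011⟩: (-0.5003i - 0.2601i - 0.4974i + 0.6593i)/(2√2) = -0.2116i
|100⟩: (-0.5003i + 0.2601i - 0.4974i - 0.6593i)/(2√2) = -0.4939i
|101⟩: (-0.5003i + 0.2601i + 0.4974i - 0.6593i)/(2√2) = -0.1422i
|110⟩: (-0.5003i - 0.2601i + 0.4974i - 0.6593i)/(2√2) = -0.3261i
|111⟩: (-0.5003i - 0.2601i - 0.4974i - 0.6593i)/(2√2) = -0.6778i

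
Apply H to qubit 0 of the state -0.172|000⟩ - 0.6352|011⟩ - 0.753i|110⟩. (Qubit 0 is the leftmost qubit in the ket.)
-0.1216|000⟩ - 0.5325i|010⟩ - 0.4492|011⟩ - 0.1216|100⟩ + 0.5325i|110⟩ - 0.4492|111⟩

H on qubit 0 mixes each pair of kets that differ only in qubit 0: amplitudes (a, b) of (|…0…⟩, |…1…⟩) become ((a + b)/√2, (a − b)/√2). Kets absent from the input have amplitude 0.
(|000⟩, |100⟩): (a, b) = (-0.172, 0) → (-0.1216, -0.1216)
(|010⟩, |110⟩): (a, b) = (0, -0.753i) → (-0.5325i, 0.5325i)
(|011⟩, |111⟩): (a, b) = (-0.6352, 0) → (-0.4492, -0.4492)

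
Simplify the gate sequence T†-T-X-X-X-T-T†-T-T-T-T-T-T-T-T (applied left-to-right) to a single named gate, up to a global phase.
X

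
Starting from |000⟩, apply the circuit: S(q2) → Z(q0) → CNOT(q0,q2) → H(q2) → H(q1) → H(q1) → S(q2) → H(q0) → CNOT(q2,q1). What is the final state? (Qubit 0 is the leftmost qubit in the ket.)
1/2|000⟩ + (1/2)i|011⟩ + 1/2|100⟩ + (1/2)i|111⟩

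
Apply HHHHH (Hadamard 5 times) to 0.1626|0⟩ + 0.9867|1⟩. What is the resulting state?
0.8127|0⟩ - 0.5827|1⟩

H² = I, so H^5 = H: a single Hadamard. With (a, b) = (0.1626, 0.9867), H gives ((a + b)/√2, (a − b)/√2) = (0.8127, -0.5827).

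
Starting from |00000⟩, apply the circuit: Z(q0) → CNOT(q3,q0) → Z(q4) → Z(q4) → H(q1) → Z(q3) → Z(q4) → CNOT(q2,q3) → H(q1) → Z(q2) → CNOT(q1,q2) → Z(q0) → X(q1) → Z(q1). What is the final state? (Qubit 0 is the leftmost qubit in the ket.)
-|01000⟩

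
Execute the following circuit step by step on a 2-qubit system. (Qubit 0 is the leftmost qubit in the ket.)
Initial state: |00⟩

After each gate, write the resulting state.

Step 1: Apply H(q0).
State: 1/√2|00⟩ + 1/√2|10⟩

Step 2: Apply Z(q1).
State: 1/√2|00⟩ + 1/√2|10⟩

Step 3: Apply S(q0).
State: 1/√2|00⟩ + (1/√2)i|10⟩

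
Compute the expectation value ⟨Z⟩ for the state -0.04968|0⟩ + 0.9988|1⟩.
-0.9951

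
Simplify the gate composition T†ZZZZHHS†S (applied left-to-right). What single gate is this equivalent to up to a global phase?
T†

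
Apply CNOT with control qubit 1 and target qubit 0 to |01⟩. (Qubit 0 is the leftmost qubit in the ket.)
|11⟩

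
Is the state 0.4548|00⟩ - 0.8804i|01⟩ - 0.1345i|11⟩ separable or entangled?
Entangled

Writing the state as a|00⟩ + b|01⟩ + c|10⟩ + d|11⟩, it is a product state iff ad − bc = 0.
Here (a, b, c, d) = (0.4548, -0.8804i, 0, -0.1345i): ad − bc = (0.4548)(-0.1345i) − (-0.8804i)(0) = -0.06117i ≠ 0, so the state is entangled.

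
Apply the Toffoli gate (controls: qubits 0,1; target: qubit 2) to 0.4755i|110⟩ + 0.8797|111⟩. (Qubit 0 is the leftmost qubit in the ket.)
0.8797|110⟩ + 0.4755i|111⟩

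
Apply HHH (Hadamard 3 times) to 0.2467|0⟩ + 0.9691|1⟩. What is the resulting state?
0.8597|0⟩ - 0.5108|1⟩

H² = I, so H^3 = H: a single Hadamard. With (a, b) = (0.2467, 0.9691), H gives ((a + b)/√2, (a − b)/√2) = (0.8597, -0.5108).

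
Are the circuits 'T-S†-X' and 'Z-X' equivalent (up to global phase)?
No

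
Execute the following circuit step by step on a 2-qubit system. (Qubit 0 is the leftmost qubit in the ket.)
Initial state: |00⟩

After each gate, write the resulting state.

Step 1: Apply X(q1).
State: |01⟩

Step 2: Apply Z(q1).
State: -|01⟩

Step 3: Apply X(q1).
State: -|00⟩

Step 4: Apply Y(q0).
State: -i|10⟩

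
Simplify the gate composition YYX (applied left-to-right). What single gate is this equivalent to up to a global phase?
X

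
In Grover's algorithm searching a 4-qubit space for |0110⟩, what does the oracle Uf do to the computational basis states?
Uf|x⟩ = -|x⟩ if x = 0110, else |x⟩ (phase flip on target)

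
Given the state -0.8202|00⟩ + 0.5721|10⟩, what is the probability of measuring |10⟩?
0.3273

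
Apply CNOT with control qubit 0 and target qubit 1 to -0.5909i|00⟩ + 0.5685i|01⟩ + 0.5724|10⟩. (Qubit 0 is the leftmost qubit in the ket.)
-0.5909i|00⟩ + 0.5685i|01⟩ + 0.5724|11⟩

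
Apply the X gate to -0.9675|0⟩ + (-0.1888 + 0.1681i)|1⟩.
(-0.1888 + 0.1681i)|0⟩ - 0.9675|1⟩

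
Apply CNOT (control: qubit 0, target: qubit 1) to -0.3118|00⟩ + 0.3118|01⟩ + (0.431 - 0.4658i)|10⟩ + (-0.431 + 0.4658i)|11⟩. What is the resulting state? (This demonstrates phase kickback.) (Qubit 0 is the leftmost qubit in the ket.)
-0.3118|00⟩ + 0.3118|01⟩ + (-0.431 + 0.4658i)|10⟩ + (0.431 - 0.4658i)|11⟩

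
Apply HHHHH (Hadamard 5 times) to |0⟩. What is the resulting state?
1/√2|0⟩ + 1/√2|1⟩

H² = I, so H^5 = H: a single Hadamard. With (a, b) = (1, 0), H gives ((a + b)/√2, (a − b)/√2) = (1/√2, 1/√2).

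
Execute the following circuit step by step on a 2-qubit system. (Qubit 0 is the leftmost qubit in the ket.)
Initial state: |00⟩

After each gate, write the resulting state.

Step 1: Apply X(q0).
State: |10⟩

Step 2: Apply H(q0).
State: 1/√2|00⟩ - 1/√2|10⟩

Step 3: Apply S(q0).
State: 1/√2|00⟩ - (1/√2)i|10⟩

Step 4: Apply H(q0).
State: (1/2 - (1/2)i)|00⟩ + (1/2 + (1/2)i)|10⟩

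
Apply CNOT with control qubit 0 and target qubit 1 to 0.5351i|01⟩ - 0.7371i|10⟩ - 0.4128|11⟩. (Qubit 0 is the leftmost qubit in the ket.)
0.5351i|01⟩ - 0.4128|10⟩ - 0.7371i|11⟩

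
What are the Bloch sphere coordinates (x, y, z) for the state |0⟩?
(0, 0, 1)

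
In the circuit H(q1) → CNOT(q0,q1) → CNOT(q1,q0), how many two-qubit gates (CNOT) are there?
2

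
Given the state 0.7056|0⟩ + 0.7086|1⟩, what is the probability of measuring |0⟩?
0.4979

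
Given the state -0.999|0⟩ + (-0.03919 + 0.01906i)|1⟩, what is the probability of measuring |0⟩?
0.998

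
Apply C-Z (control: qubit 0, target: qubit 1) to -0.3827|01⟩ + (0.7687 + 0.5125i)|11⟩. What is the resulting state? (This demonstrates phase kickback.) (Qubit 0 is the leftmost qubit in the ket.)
-0.3827|01⟩ + (-0.7687 - 0.5125i)|11⟩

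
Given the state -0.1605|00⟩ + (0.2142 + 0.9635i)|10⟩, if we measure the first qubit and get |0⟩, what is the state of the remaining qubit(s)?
-|0⟩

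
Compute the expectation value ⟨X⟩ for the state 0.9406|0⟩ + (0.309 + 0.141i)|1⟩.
0.5813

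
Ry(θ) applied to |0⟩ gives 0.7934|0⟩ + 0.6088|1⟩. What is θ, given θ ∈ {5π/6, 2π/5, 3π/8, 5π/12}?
5π/12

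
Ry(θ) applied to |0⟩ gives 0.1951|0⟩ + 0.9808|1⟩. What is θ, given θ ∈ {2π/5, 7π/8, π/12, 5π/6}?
7π/8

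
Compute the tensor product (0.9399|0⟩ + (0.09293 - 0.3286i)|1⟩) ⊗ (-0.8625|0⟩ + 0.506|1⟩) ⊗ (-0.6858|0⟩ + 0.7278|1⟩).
0.556|000⟩ - 0.59|001⟩ - 0.3262|010⟩ + 0.3461|011⟩ + (0.05497 - 0.1944i)|100⟩ + (-0.05833 + 0.2063i)|101⟩ + (-0.03225 + 0.114i)|110⟩ + (0.03422 - 0.121i)|111⟩

amp(|b₁b₂…⟩) = product of the factor amplitudes for bits b₁, b₂, …; only kets whose every factor amplitude is nonzero survive.
|000⟩: (0.9399)(-0.8625)(-0.6858) = 0.556
|001⟩: (0.9399)(-0.8625)(0.7278) = -0.59
|010⟩: (0.9399)(0.506)(-0.6858) = -0.3262
|011⟩: (0.9399)(0.506)(0.7278) = 0.3461
|100⟩: (0.09293 - 0.3286i)(-0.8625)(-0.6858) = (0.05497 - 0.1944i)
|101⟩: (0.09293 - 0.3286i)(-0.8625)(0.7278) = (-0.05833 + 0.2063i)
|110⟩: (0.09293 - 0.3286i)(0.506)(-0.6858) = (-0.03225 + 0.114i)
|111⟩: (0.09293 - 0.3286i)(0.506)(0.7278) = (0.03422 - 0.121i)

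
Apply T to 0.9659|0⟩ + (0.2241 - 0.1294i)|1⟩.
0.9659|0⟩ + (0.25 + 0.06696i)|1⟩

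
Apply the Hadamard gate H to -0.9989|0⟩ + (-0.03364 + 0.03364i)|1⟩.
(-0.7301 + 0.02379i)|0⟩ + (-0.6825 - 0.02379i)|1⟩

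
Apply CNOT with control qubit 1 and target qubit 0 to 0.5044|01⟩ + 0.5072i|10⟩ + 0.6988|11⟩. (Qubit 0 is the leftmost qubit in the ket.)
0.6988|01⟩ + 0.5072i|10⟩ + 0.5044|11⟩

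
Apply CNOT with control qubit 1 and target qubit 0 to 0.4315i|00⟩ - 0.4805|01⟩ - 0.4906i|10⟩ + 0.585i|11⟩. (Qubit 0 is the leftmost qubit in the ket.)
0.4315i|00⟩ + 0.585i|01⟩ - 0.4906i|10⟩ - 0.4805|11⟩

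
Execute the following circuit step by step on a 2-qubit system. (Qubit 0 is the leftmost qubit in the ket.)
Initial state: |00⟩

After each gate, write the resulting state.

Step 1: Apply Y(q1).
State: i|01⟩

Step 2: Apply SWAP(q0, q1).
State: i|10⟩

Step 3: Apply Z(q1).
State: i|10⟩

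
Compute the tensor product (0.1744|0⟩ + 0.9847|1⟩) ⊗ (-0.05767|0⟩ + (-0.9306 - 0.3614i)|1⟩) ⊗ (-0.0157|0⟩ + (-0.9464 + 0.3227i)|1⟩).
0.0001579|000⟩ + (0.009519 - 0.003246i)|001⟩ + (0.002548 + 0.0009895i)|010⟩ + (0.1739 + 0.007277i)|011⟩ + 0.0008916|100⟩ + (0.05374 - 0.01833i)|101⟩ + (0.01439 + 0.005587i)|110⟩ + (0.9821 + 0.04109i)|111⟩

amp(|b₁b₂…⟩) = product of the factor amplitudes for bits b₁, b₂, …; only kets whose every factor amplitude is nonzero survive.
|000⟩: (0.1744)(-0.05767)(-0.0157) = 0.0001579
|001⟩: (0.1744)(-0.05767)(-0.9464 + 0.3227i) = (0.009519 - 0.003246i)
|010⟩: (0.1744)(-0.9306 - 0.3614i)(-0.0157) = (0.002548 + 0.0009895i)
|011⟩: (0.1744)(-0.9306 - 0.3614i)(-0.9464 + 0.3227i) = (0.1739 + 0.007277i)
|100⟩: (0.9847)(-0.05767)(-0.0157) = 0.0008916
|101⟩: (0.9847)(-0.05767)(-0.9464 + 0.3227i) = (0.05374 - 0.01833i)
|110⟩: (0.9847)(-0.9306 - 0.3614i)(-0.0157) = (0.01439 + 0.005587i)
|111⟩: (0.9847)(-0.9306 - 0.3614i)(-0.9464 + 0.3227i) = (0.9821 + 0.04109i)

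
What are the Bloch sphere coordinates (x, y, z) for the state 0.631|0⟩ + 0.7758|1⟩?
(0.9791, 0, -0.2037)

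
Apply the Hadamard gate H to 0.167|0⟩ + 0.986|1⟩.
0.8153|0⟩ - 0.5791|1⟩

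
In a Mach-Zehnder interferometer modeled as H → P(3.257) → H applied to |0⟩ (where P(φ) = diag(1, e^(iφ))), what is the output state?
(0.003326 - 0.05758i)|0⟩ + (0.9967 + 0.05758i)|1⟩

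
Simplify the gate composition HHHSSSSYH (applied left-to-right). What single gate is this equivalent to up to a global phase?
Y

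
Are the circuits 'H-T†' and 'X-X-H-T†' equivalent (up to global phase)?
Yes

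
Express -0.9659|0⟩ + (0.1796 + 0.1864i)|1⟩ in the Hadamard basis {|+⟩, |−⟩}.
(-0.556 + 0.1318i)|+⟩ + (-0.81 - 0.1318i)|−⟩

With |ψ⟩ = α|0⟩ + β|1⟩, the Hadamard-basis coefficients are ⟨+|ψ⟩ = (α + β)/√2 and ⟨−|ψ⟩ = (α − β)/√2.
Here α = -0.9659, β = (0.1796 + 0.1864i): (α + β)/√2 = (-0.556 + 0.1318i), (α − β)/√2 = (-0.81 - 0.1318i).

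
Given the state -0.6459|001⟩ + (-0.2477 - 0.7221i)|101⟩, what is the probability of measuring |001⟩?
0.4172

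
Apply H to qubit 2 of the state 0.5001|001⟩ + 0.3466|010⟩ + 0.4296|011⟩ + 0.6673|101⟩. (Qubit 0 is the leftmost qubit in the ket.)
0.3536|000⟩ - 0.3536|001⟩ + 0.5489|010⟩ - 0.05869|011⟩ + 0.4719|100⟩ - 0.4719|101⟩

H on qubit 2 mixes each pair of kets that differ only in qubit 2: amplitudes (a, b) of (|…0…⟩, |…1…⟩) become ((a + b)/√2, (a − b)/√2). Kets absent from the input have amplitude 0.
(|000⟩, |001⟩): (a, b) = (0, 0.5001) → (0.3536, -0.3536)
(|010⟩, |011⟩): (a, b) = (0.3466, 0.4296) → (0.5489, -0.05869)
(|100⟩, |101⟩): (a, b) = (0, 0.6673) → (0.4719, -0.4719)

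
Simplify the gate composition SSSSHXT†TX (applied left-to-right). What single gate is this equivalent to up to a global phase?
H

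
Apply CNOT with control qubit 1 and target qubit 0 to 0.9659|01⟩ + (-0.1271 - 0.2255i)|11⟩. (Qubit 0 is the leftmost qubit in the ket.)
(-0.1271 - 0.2255i)|01⟩ + 0.9659|11⟩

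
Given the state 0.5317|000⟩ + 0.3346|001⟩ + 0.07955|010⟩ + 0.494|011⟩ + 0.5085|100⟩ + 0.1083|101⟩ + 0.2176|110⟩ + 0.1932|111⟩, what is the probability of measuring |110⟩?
0.04735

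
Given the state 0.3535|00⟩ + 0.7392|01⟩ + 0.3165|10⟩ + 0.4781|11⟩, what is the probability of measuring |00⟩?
0.125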